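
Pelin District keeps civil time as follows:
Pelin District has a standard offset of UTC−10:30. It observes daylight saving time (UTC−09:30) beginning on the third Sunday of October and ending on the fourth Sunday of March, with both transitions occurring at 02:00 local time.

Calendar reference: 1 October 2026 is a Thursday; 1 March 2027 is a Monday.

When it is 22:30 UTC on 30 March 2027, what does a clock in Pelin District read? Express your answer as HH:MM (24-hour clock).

1 October 2026 is a Thursday, so the first Sunday is October 4 and the third is October 18.
1 March 2027 is a Monday, so the first Sunday is March 7 and the fourth is March 28.
At the standard offset (UTC−10:30), 22:30 UTC − 10h30m = 12:00 Pelin District standard time.
Daylight saving runs 18 October 2026 – 28 March 2027; the standard-time date in Pelin District, 30 March 2027, is outside that window, so Pelin District is on standard time at UTC−10:30.
22:30 UTC − 10h30m = 12:00 local.

12:00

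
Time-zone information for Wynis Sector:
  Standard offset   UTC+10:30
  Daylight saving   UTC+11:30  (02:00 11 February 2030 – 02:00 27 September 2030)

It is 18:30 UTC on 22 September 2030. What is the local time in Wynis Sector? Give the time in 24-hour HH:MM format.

At the standard offset (UTC+10:30), 18:30 UTC + 10h30m = 05:00 Wynis Sector standard time (rolling into the next day, 23 September 2030).
Daylight saving runs 11 February – 27 September; the standard-time date in Wynis Sector, 23 September 2030, is inside that window, so Wynis Sector is at UTC+11:30.
18:30 UTC + 11h30m = 06:00 local (rolling into the next day, 23 September 2030).

06:00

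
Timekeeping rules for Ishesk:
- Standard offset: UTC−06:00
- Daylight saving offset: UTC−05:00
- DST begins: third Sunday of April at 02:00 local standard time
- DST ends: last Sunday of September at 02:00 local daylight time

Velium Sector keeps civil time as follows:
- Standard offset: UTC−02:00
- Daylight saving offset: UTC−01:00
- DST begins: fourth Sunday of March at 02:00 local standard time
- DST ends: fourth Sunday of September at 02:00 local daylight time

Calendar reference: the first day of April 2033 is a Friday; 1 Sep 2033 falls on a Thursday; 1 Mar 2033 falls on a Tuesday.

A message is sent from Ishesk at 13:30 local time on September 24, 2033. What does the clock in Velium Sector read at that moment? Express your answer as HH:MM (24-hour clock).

1 April 2033 is a Friday, so the first Sunday is April 3 and the third is April 17.
1 September 2033 is a Thursday, so Sundays fall on 4, 11, 18, 25; the last is September 25.
Daylight saving runs 17 April – 25 September; September 24, 2033 is inside that window, so Ishesk is at UTC−05:00.
13:30 Ishesk + 5h = 18:30 UTC.
1 March 2033 is a Tuesday, so the first Sunday is March 6 and the fourth is March 27.
1 September 2033 is a Thursday, so the first Sunday is September 4 and the fourth is September 25.
At the standard offset (UTC−02:00), 18:30 UTC − 2h = 16:30 Velium Sector standard time.
Daylight saving runs 27 March – 25 September; the standard-time date in Velium Sector, September 24, 2033, is inside that window, so Velium Sector is at UTC−01:00.
18:30 UTC − 1h = 17:30 Velium Sector.

17:30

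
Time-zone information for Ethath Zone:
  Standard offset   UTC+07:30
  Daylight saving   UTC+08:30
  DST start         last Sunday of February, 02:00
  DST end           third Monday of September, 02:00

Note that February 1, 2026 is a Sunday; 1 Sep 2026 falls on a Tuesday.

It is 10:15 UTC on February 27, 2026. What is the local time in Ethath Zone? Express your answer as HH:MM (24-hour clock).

1 February 2026 is a Sunday, so Sundays fall on 1, 8, 15, 22; the last is February 22.
1 September 2026 is a Tuesday, so the first Monday is September 7 and the third is September 21.
At the standard offset (UTC+07:30), 10:15 UTC + 7h30m = 17:45 Ethath Zone standard time.
Daylight saving runs 22 February – 21 September; the standard-time date in Ethath Zone, February 27, 2026, is inside that window, so Ethath Zone is at UTC+08:30.
10:15 UTC + 8h30m = 18:45 local.

18:45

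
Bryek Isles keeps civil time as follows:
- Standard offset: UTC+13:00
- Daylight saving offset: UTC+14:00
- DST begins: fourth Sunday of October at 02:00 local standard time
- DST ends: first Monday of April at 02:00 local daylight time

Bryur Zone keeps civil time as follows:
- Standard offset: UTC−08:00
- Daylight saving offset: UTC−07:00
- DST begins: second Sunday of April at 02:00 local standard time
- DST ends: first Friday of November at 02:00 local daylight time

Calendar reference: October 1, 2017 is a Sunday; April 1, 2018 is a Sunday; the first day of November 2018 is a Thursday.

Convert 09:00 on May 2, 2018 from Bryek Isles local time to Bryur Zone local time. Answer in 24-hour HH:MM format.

1 October 2017 is a Sunday, so the first Sunday is October 1 and the fourth is October 22.
1 April 2018 is a Sunday, so the first Monday is April 2.
Daylight saving runs 22 October 2017 – 2 April 2018; May 2, 2018 is outside that window, so Bryek Isles is on standard time at UTC+13:00.
09:00 Bryek Isles − 13h = 20:00 UTC (rolling into the previous day, 1 May 2018).
1 April 2018 is a Sunday, so the first Sunday is April 1 and the second is April 8.
1 November 2018 is a Thursday, so the first Friday is November 2.
At the standard offset (UTC−08:00), 20:00 UTC − 8h = 12:00 Bryur Zone standard time.
Daylight saving runs 8 April – 2 November; the standard-time date in Bryur Zone, May 1, 2018, is inside that window, so Bryur Zone is at UTC−07:00.
20:00 UTC − 7h = 13:00 Bryur Zone.

13:00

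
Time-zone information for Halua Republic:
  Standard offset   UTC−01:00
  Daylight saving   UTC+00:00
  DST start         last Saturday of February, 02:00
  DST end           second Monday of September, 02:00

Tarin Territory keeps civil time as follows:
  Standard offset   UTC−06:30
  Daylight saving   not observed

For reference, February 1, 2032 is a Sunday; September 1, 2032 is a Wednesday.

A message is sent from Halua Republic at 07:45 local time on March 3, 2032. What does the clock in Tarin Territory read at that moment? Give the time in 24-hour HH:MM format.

1 February 2032 is a Sunday, so Saturdays fall on 7, 14, 21, 28; the last is February 28.
1 September 2032 is a Wednesday, so the first Monday is September 6 and the second is September 13.
Daylight saving runs 28 February – 13 September; March 3, 2032 is inside that window, so Halua Republic is at UTC+00:00.
07:45 Halua Republic − 0h = 07:45 UTC.
Tarin Territory has no daylight saving, so its offset is UTC−06:30 year-round.
07:45 UTC − 6h30m = 01:15 Tarin Territory.

01:15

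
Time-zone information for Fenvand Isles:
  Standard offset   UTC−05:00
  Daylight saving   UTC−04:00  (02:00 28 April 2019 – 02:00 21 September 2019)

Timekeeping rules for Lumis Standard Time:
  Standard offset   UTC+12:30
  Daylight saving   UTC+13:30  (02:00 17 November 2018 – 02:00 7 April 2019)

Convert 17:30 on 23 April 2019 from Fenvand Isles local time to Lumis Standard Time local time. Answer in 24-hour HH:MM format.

23 April 2019 is outside the daylight-saving period (28 April – 21 September), so Fenvand Isles is on standard time, UTC−05:00.
17:30 Fenvand Isles + 5h = 22:30 UTC.
At the standard offset (UTC+12:30), 22:30 UTC + 12h30m = 11:00 Lumis Standard Time standard time (rolling into the next day, 24 April 2019).
The standard-time date in Lumis Standard Time, 24 April 2019, does not fall between 17 November 2018 and 7 April 2019, so daylight saving is not in effect and Lumis Standard Time is at UTC+12:30.
22:30 UTC + 12h30m = 11:00 Lumis Standard Time (rolling into the next day, 24 April 2019).

11:00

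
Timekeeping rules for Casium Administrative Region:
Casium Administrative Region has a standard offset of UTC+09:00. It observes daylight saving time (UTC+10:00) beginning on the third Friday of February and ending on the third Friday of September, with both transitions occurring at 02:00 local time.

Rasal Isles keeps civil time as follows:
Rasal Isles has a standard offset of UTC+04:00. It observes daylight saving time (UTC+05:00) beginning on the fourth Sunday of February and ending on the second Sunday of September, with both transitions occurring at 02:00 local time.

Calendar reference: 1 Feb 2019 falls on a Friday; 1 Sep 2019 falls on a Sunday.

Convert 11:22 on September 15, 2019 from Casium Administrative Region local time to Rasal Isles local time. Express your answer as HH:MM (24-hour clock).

05:22

1 February 2019 is a Friday, so the first Friday is February 1 and the third is February 15.
1 September 2019 is a Sunday, so the first Friday is September 6 and the third is September 20.
September 15, 2019 falls between 15 February and 20 September, so daylight saving is in effect and Casium Administrative Region is at UTC+10:00.
11:22 Casium Administrative Region − 10h = 01:22 UTC.
1 February 2019 is a Friday, so the first Sunday is February 3 and the fourth is February 24.
1 September 2019 is a Sunday, so the first Sunday is September 1 and the second is September 8.
At the standard offset (UTC+04:00), 01:22 UTC + 4h = 05:22 Rasal Isles standard time.
The standard-time date in Rasal Isles, September 15, 2019, does not fall between 24 February and 8 September, so daylight saving is not in effect and Rasal Isles is at UTC+04:00.
01:22 UTC + 4h = 05:22 Rasal Isles.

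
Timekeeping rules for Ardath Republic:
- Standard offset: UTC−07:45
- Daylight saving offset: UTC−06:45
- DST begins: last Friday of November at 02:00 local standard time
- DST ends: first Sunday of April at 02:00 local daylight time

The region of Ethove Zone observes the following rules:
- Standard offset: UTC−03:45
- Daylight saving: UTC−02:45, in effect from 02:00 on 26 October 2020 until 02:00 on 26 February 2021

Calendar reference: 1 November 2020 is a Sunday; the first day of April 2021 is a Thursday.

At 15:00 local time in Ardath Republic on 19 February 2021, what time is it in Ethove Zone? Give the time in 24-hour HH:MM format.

19:00

1 November 2020 is a Sunday, so Fridays fall on 6, 13, 20, 27; the last is November 27.
1 April 2021 is a Thursday, so the first Sunday is April 4.
19 February 2021 falls between 27 November 2020 and 4 April 2021, so daylight saving is in effect and Ardath Republic is at UTC−06:45.
15:00 Ardath Republic + 6h45m = 21:45 UTC.
At the standard offset (UTC−03:45), 21:45 UTC − 3h45m = 18:00 Ethove Zone standard time.
Daylight saving runs 26 October 2020 – 26 February 2021; the standard-time date in Ethove Zone, 19 February 2021, is inside that window, so Ethove Zone is at UTC−02:45.
21:45 UTC − 2h45m = 19:00 Ethove Zone.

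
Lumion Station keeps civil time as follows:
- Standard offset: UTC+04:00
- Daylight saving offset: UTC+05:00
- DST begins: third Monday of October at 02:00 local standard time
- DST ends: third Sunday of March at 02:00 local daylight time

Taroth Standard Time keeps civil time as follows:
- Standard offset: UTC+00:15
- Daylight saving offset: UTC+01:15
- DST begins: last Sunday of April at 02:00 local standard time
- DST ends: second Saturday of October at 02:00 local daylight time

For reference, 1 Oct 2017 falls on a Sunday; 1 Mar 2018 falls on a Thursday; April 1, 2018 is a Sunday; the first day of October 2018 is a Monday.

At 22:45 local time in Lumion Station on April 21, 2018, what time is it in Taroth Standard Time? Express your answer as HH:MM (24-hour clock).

19:00

1 October 2017 is a Sunday, so the first Monday is October 2 and the third is October 16.
1 March 2018 is a Thursday, so the first Sunday is March 4 and the third is March 18.
April 21, 2018 does not fall between 16 October 2017 and 18 March 2018, so daylight saving is not in effect and Lumion Station is at UTC+04:00.
22:45 Lumion Station − 4h = 18:45 UTC.
1 April 2018 is a Sunday, so Sundays fall on 1, 8, 15, 22, 29; the last is April 29.
1 October 2018 is a Monday, so the first Saturday is October 6 and the second is October 13.
At the standard offset (UTC+00:15), 18:45 UTC + 0h15m = 19:00 Taroth Standard Time standard time.
Daylight saving runs 29 April – 13 October; the standard-time date in Taroth Standard Time, April 21, 2018, is outside that window, so Taroth Standard Time is on standard time at UTC+00:15.
18:45 UTC + 0h15m = 19:00 Taroth Standard Time.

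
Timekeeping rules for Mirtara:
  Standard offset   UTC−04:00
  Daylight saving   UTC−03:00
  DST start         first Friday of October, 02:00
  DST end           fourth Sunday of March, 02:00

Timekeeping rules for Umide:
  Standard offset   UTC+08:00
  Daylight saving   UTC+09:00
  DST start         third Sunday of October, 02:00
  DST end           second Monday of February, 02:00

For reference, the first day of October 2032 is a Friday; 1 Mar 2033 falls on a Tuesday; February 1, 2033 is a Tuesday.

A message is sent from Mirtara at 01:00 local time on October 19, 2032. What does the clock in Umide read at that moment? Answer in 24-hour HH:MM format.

13:00

1 October 2032 is a Friday, so the first Friday is October 1.
1 March 2033 is a Tuesday, so the first Sunday is March 6 and the fourth is March 27.
October 19, 2032 falls between 1 October 2032 and 27 March 2033, so daylight saving is in effect and Mirtara is at UTC−03:00.
01:00 Mirtara + 3h = 04:00 UTC.
1 October 2032 is a Friday, so the first Sunday is October 3 and the third is October 17.
1 February 2033 is a Tuesday, so the first Monday is February 7 and the second is February 14.
At the standard offset (UTC+08:00), 04:00 UTC + 8h = 12:00 Umide standard time.
Daylight saving runs 17 October 2032 – 14 February 2033; the standard-time date in Umide, October 19, 2032, is inside that window, so Umide is at UTC+09:00.
04:00 UTC + 9h = 13:00 Umide.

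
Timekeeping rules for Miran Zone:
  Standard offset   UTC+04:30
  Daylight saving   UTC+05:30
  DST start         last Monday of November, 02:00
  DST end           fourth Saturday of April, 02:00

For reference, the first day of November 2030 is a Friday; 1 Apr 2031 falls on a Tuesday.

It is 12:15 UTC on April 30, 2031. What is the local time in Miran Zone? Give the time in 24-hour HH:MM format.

1 November 2030 is a Friday, so Mondays fall on 4, 11, 18, 25; the last is November 25.
1 April 2031 is a Tuesday, so the first Saturday is April 5 and the fourth is April 26.
At the standard offset (UTC+04:30), 12:15 UTC + 4h30m = 16:45 Miran Zone standard time.
Daylight saving runs 25 November 2030 – 26 April 2031; the standard-time date in Miran Zone, April 30, 2031, is outside that window, so Miran Zone is on standard time at UTC+04:30.
12:15 UTC + 4h30m = 16:45 local.

16:45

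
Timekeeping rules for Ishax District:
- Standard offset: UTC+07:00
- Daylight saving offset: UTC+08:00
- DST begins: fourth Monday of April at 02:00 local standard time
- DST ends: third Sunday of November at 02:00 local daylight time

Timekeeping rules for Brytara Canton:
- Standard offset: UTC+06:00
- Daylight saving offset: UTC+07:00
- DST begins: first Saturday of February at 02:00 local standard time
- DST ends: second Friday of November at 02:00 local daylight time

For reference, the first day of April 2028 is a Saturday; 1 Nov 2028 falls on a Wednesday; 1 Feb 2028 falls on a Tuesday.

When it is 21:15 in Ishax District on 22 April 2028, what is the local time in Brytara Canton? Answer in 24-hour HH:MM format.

21:15

1 April 2028 is a Saturday, so the first Monday is April 3 and the fourth is April 24.
1 November 2028 is a Wednesday, so the first Sunday is November 5 and the third is November 19.
22 April 2028 is outside the daylight-saving period (24 April – 19 November), so Ishax District is on standard time, UTC+07:00.
21:15 Ishax District − 7h = 14:15 UTC.
1 February 2028 is a Tuesday, so the first Saturday is February 5.
1 November 2028 is a Wednesday, so the first Friday is November 3 and the second is November 10.
At the standard offset (UTC+06:00), 14:15 UTC + 6h = 20:15 Brytara Canton standard time.
The standard-time date in Brytara Canton, 22 April 2028, falls between 5 February and 10 November, so daylight saving is in effect and Brytara Canton is at UTC+07:00.
14:15 UTC + 7h = 21:15 Brytara Canton.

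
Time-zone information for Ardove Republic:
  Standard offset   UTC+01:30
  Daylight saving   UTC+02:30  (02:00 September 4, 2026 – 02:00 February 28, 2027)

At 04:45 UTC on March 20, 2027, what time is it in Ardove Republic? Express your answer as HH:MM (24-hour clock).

At the standard offset (UTC+01:30), 04:45 UTC + 1h30m = 06:15 Ardove Republic standard time.
Daylight saving runs 4 September 2026 – 28 February 2027; the standard-time date in Ardove Republic, March 20, 2027, is outside that window, so Ardove Republic is on standard time at UTC+01:30.
04:45 UTC + 1h30m = 06:15 local.

06:15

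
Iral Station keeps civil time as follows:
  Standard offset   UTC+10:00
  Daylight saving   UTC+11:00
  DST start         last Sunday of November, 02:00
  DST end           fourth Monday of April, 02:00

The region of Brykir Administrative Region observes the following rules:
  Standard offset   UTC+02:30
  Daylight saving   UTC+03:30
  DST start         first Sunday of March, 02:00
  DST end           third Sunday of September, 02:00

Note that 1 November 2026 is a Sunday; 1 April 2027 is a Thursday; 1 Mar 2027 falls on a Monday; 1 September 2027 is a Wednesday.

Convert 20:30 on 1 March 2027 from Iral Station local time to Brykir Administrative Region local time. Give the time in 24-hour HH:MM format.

1 November 2026 is a Sunday, so Sundays fall on 1, 8, 15, 22, 29; the last is November 29.
1 April 2027 is a Thursday, so the first Monday is April 5 and the fourth is April 26.
1 March 2027 lies within the daylight-saving period (29 November 2026 – 26 April 2027), so Iral Station is on daylight time, UTC+11:00.
20:30 Iral Station − 11h = 09:30 UTC.
1 March 2027 is a Monday, so the first Sunday is March 7.
1 September 2027 is a Wednesday, so the first Sunday is September 5 and the third is September 19.
At the standard offset (UTC+02:30), 09:30 UTC + 2h30m = 12:00 Brykir Administrative Region standard time.
The standard-time date in Brykir Administrative Region, 1 March 2027, is outside the daylight-saving period (7 March – 19 September), so Brykir Administrative Region is on standard time, UTC+02:30.
09:30 UTC + 2h30m = 12:00 Brykir Administrative Region.

12:00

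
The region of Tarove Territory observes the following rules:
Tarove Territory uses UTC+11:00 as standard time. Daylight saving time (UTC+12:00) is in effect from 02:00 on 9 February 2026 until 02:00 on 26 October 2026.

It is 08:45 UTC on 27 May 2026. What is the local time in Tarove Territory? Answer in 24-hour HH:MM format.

At the standard offset (UTC+11:00), 08:45 UTC + 11h = 19:45 Tarove Territory standard time.
The standard-time date in Tarove Territory, 27 May 2026, falls between 9 February and 26 October, so daylight saving is in effect and Tarove Territory is at UTC+12:00.
08:45 UTC + 12h = 20:45 local.

20:45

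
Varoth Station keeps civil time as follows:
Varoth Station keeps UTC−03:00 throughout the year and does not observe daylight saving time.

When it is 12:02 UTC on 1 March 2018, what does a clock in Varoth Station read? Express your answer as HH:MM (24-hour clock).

09:02

Varoth Station has no daylight saving, so its offset is UTC−03:00 year-round.
12:02 UTC − 3h = 09:02 local.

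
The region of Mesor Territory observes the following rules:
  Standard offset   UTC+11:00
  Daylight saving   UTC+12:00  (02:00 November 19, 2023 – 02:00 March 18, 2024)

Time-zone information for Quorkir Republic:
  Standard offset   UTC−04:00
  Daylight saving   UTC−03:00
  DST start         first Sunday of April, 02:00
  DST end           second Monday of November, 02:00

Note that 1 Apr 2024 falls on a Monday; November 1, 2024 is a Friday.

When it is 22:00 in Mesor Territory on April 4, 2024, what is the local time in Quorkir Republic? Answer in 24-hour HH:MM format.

April 4, 2024 does not fall between 19 November 2023 and 18 March 2024, so daylight saving is not in effect and Mesor Territory is at UTC+11:00.
22:00 Mesor Territory − 11h = 11:00 UTC.
1 April 2024 is a Monday, so the first Sunday is April 7.
1 November 2024 is a Friday, so the first Monday is November 4 and the second is November 11.
At the standard offset (UTC−04:00), 11:00 UTC − 4h = 07:00 Quorkir Republic standard time.
The standard-time date in Quorkir Republic, April 4, 2024, is outside the daylight-saving period (7 April – 11 November), so Quorkir Republic is on standard time, UTC−04:00.
11:00 UTC − 4h = 07:00 Quorkir Republic.

07:00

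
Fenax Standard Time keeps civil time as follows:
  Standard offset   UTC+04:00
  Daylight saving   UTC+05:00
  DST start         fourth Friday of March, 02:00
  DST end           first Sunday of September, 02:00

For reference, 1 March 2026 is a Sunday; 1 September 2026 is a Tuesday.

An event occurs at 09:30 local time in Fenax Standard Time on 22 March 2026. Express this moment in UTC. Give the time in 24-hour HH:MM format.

1 March 2026 is a Sunday, so the first Friday is March 6 and the fourth is March 27.
1 September 2026 is a Tuesday, so the first Sunday is September 6.
22 March 2026 is outside the daylight-saving period (27 March – 6 September), so Fenax Standard Time is on standard time, UTC+04:00.
09:30 local − 4h = 05:30 UTC.

05:30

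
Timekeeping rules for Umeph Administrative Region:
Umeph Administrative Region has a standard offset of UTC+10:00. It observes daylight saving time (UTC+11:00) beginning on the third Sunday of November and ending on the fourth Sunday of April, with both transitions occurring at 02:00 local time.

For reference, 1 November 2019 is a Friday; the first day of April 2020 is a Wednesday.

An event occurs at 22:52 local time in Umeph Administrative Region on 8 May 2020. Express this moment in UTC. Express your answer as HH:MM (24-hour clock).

1 November 2019 is a Friday, so the first Sunday is November 3 and the third is November 17.
1 April 2020 is a Wednesday, so the first Sunday is April 5 and the fourth is April 26.
8 May 2020 is outside the daylight-saving period (17 November 2019 – 26 April 2020), so Umeph Administrative Region is on standard time, UTC+10:00.
22:52 local − 10h = 12:52 UTC.

12:52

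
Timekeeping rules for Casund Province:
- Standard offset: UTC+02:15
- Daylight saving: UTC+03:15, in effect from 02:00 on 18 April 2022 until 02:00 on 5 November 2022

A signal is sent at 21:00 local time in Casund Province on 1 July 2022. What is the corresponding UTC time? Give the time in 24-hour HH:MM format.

17:45

Daylight saving runs 18 April – 5 November; 1 July 2022 is inside that window, so Casund Province is at UTC+03:15.
21:00 local − 3h15m = 17:45 UTC.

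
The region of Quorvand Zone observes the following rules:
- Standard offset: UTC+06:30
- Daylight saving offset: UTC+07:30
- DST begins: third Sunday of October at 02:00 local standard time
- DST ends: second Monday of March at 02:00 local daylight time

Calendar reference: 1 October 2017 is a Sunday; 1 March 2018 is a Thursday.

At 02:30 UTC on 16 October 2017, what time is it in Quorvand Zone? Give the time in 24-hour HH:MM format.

10:00

1 October 2017 is a Sunday, so the first Sunday is October 1 and the third is October 15.
1 March 2018 is a Thursday, so the first Monday is March 5 and the second is March 12.
At the standard offset (UTC+06:30), 02:30 UTC + 6h30m = 09:00 Quorvand Zone standard time.
The standard-time date in Quorvand Zone, 16 October 2017, lies within the daylight-saving period (15 October 2017 – 12 March 2018), so Quorvand Zone is on daylight time, UTC+07:30.
02:30 UTC + 7h30m = 10:00 local.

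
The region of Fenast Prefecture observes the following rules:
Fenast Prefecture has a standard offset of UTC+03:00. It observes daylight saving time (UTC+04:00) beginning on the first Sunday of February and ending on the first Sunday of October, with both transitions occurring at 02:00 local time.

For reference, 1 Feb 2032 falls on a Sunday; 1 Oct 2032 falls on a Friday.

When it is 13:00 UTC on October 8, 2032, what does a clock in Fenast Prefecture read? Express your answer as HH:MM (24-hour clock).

16:00

1 February 2032 is a Sunday, so the first Sunday is February 1.
1 October 2032 is a Friday, so the first Sunday is October 3.
At the standard offset (UTC+03:00), 13:00 UTC + 3h = 16:00 Fenast Prefecture standard time.
Daylight saving runs 1 February – 3 October; the standard-time date in Fenast Prefecture, October 8, 2032, is outside that window, so Fenast Prefecture is on standard time at UTC+03:00.
13:00 UTC + 3h = 16:00 local.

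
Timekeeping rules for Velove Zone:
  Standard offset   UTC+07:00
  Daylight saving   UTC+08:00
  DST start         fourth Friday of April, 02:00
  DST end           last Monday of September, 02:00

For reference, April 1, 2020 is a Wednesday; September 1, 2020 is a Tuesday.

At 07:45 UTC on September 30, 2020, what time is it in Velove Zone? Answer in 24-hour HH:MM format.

14:45

1 April 2020 is a Wednesday, so the first Friday is April 3 and the fourth is April 24.
1 September 2020 is a Tuesday, so Mondays fall on 7, 14, 21, 28; the last is September 28.
At the standard offset (UTC+07:00), 07:45 UTC + 7h = 14:45 Velove Zone standard time.
The standard-time date in Velove Zone, September 30, 2020, is outside the daylight-saving period (24 April – 28 September), so Velove Zone is on standard time, UTC+07:00.
07:45 UTC + 7h = 14:45 local.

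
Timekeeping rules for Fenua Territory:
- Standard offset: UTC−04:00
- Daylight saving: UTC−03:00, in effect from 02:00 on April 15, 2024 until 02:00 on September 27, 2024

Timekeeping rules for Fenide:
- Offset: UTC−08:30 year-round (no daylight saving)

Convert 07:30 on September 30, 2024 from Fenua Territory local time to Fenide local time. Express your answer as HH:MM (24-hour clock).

03:00

September 30, 2024 is outside the daylight-saving period (15 April – 27 September), so Fenua Territory is on standard time, UTC−04:00.
07:30 Fenua Territory + 4h = 11:30 UTC.
Fenide has no daylight saving, so its offset is UTC−08:30 year-round.
11:30 UTC − 8h30m = 03:00 Fenide.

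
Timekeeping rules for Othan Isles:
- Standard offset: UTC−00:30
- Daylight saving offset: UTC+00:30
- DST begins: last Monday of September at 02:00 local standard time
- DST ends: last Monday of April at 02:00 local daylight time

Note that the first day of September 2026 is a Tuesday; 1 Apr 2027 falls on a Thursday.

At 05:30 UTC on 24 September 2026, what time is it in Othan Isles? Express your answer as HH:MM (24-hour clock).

05:00

1 September 2026 is a Tuesday, so Mondays fall on 7, 14, 21, 28; the last is September 28.
1 April 2027 is a Thursday, so Mondays fall on 5, 12, 19, 26; the last is April 26.
At the standard offset (UTC−00:30), 05:30 UTC − 0h30m = 05:00 Othan Isles standard time.
Daylight saving runs 28 September 2026 – 26 April 2027; the standard-time date in Othan Isles, 24 September 2026, is outside that window, so Othan Isles is on standard time at UTC−00:30.
05:30 UTC − 0h30m = 05:00 local.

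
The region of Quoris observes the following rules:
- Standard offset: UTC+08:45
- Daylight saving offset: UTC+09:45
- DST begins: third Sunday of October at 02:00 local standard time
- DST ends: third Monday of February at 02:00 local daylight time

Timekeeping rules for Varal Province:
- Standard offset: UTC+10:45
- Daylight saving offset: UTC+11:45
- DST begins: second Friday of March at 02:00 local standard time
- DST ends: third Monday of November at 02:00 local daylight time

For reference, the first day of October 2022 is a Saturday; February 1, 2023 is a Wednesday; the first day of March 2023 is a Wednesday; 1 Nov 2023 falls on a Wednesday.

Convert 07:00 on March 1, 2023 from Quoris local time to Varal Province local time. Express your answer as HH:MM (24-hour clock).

09:00

1 October 2022 is a Saturday, so the first Sunday is October 2 and the third is October 16.
1 February 2023 is a Wednesday, so the first Monday is February 6 and the third is February 20.
March 1, 2023 is outside the daylight-saving period (16 October 2022 – 20 February 2023), so Quoris is on standard time, UTC+08:45.
07:00 Quoris − 8h45m = 22:15 UTC (rolling into the previous day, 28 February 2023).
1 March 2023 is a Wednesday, so the first Friday is March 3 and the second is March 10.
1 November 2023 is a Wednesday, so the first Monday is November 6 and the third is November 20.
At the standard offset (UTC+10:45), 22:15 UTC + 10h45m = 09:00 Varal Province standard time (rolling into the next day, 1 March 2023).
The standard-time date in Varal Province, March 1, 2023, does not fall between 10 March and 20 November, so daylight saving is not in effect and Varal Province is at UTC+10:45.
22:15 UTC + 10h45m = 09:00 Varal Province (rolling into the next day, 1 March 2023).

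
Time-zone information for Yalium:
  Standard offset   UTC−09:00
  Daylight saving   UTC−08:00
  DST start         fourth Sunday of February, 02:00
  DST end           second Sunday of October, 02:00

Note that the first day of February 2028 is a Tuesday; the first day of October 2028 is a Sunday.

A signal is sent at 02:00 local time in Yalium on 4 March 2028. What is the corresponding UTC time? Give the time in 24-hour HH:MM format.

1 February 2028 is a Tuesday, so the first Sunday is February 6 and the fourth is February 27.
1 October 2028 is a Sunday, so the first Sunday is October 1 and the second is October 8.
4 March 2028 falls between 27 February and 8 October, so daylight saving is in effect and Yalium is at UTC−08:00.
02:00 local + 8h = 10:00 UTC.

10:00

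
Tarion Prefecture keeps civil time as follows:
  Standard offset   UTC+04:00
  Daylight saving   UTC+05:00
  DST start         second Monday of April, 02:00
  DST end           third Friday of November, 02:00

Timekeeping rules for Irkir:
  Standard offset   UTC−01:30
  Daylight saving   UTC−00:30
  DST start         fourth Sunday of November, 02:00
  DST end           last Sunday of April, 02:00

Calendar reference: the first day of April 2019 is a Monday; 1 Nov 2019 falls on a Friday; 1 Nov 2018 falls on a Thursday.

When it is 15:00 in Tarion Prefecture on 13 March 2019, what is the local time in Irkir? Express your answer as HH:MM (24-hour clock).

10:30

1 April 2019 is a Monday, so the first Monday is April 1 and the second is April 8.
1 November 2019 is a Friday, so the first Friday is November 1 and the third is November 15.
Daylight saving runs 8 April – 15 November; 13 March 2019 is outside that window, so Tarion Prefecture is on standard time at UTC+04:00.
15:00 Tarion Prefecture − 4h = 11:00 UTC.
1 November 2018 is a Thursday, so the first Sunday is November 4 and the fourth is November 25.
1 April 2019 is a Monday, so Sundays fall on 7, 14, 21, 28; the last is April 28.
At the standard offset (UTC−01:30), 11:00 UTC − 1h30m = 09:30 Irkir standard time.
The standard-time date in Irkir, 13 March 2019, lies within the daylight-saving period (25 November 2018 – 28 April 2019), so Irkir is on daylight time, UTC−00:30.
11:00 UTC − 0h30m = 10:30 Irkir.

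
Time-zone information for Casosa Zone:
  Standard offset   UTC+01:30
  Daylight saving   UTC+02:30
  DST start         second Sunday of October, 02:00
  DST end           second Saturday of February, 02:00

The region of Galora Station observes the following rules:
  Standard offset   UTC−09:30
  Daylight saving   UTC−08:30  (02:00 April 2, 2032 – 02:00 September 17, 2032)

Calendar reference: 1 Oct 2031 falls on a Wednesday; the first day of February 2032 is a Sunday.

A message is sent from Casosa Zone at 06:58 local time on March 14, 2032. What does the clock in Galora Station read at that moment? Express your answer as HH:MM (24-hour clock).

19:58

1 October 2031 is a Wednesday, so the first Sunday is October 5 and the second is October 12.
1 February 2032 is a Sunday, so the first Saturday is February 7 and the second is February 14.
March 14, 2032 does not fall between 12 October 2031 and 14 February 2032, so daylight saving is not in effect and Casosa Zone is at UTC+01:30.
06:58 Casosa Zone − 1h30m = 05:28 UTC.
At the standard offset (UTC−09:30), 05:28 UTC − 9h30m = 19:58 Galora Station standard time (rolling into the previous day, 13 March 2032).
The standard-time date in Galora Station, March 13, 2032, is outside the daylight-saving period (2 April – 17 September), so Galora Station is on standard time, UTC−09:30.
05:28 UTC − 9h30m = 19:58 Galora Station (rolling into the previous day, 13 March 2032).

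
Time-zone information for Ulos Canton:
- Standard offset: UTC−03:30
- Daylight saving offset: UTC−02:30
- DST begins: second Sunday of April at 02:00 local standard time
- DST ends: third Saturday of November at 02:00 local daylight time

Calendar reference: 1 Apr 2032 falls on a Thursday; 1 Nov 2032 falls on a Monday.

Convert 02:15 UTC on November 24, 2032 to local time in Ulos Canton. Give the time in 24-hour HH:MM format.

1 April 2032 is a Thursday, so the first Sunday is April 4 and the second is April 11.
1 November 2032 is a Monday, so the first Saturday is November 6 and the third is November 20.
At the standard offset (UTC−03:30), 02:15 UTC − 3h30m = 22:45 Ulos Canton standard time (rolling into the previous day, 23 November 2032).
Daylight saving runs 11 April – 20 November; the standard-time date in Ulos Canton, November 23, 2032, is outside that window, so Ulos Canton is on standard time at UTC−03:30.
02:15 UTC − 3h30m = 22:45 local (rolling into the previous day, 23 November 2032).

22:45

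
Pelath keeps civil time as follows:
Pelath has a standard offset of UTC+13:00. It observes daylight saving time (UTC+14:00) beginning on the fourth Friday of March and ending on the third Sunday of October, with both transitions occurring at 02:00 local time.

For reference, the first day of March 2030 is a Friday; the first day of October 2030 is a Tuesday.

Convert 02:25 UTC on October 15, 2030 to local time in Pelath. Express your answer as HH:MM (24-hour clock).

16:25

1 March 2030 is a Friday, so the first Friday is March 1 and the fourth is March 22.
1 October 2030 is a Tuesday, so the first Sunday is October 6 and the third is October 20.
At the standard offset (UTC+13:00), 02:25 UTC + 13h = 15:25 Pelath standard time.
Daylight saving runs 22 March – 20 October; the standard-time date in Pelath, October 15, 2030, is inside that window, so Pelath is at UTC+14:00.
02:25 UTC + 14h = 16:25 local.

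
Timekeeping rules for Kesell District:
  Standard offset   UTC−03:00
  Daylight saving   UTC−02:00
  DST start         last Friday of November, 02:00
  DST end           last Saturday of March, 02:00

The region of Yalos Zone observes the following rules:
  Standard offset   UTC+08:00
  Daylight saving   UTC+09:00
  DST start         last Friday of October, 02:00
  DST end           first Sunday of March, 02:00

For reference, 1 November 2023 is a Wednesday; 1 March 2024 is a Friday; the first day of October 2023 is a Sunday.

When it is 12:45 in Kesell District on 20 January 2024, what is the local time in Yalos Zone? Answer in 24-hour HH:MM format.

1 November 2023 is a Wednesday, so Fridays fall on 3, 10, 17, 24; the last is November 24.
1 March 2024 is a Friday, so Saturdays fall on 2, 9, 16, 23, 30; the last is March 30.
Daylight saving runs 24 November 2023 – 30 March 2024; 20 January 2024 is inside that window, so Kesell District is at UTC−02:00.
12:45 Kesell District + 2h = 14:45 UTC.
1 October 2023 is a Sunday, so Fridays fall on 6, 13, 20, 27; the last is October 27.
1 March 2024 is a Friday, so the first Sunday is March 3.
At the standard offset (UTC+08:00), 14:45 UTC + 8h = 22:45 Yalos Zone standard time.
Daylight saving runs 27 October 2023 – 3 March 2024; the standard-time date in Yalos Zone, 20 January 2024, is inside that window, so Yalos Zone is at UTC+09:00.
14:45 UTC + 9h = 23:45 Yalos Zone.

23:45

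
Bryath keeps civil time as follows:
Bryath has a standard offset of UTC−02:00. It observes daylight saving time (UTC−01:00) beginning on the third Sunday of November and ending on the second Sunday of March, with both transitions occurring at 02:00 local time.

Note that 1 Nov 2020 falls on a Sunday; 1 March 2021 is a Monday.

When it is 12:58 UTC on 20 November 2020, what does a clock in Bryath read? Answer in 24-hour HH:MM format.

11:58

1 November 2020 is a Sunday, so the first Sunday is November 1 and the third is November 15.
1 March 2021 is a Monday, so the first Sunday is March 7 and the second is March 14.
At the standard offset (UTC−02:00), 12:58 UTC − 2h = 10:58 Bryath standard time.
Daylight saving runs 15 November 2020 – 14 March 2021; the standard-time date in Bryath, 20 November 2020, is inside that window, so Bryath is at UTC−01:00.
12:58 UTC − 1h = 11:58 local.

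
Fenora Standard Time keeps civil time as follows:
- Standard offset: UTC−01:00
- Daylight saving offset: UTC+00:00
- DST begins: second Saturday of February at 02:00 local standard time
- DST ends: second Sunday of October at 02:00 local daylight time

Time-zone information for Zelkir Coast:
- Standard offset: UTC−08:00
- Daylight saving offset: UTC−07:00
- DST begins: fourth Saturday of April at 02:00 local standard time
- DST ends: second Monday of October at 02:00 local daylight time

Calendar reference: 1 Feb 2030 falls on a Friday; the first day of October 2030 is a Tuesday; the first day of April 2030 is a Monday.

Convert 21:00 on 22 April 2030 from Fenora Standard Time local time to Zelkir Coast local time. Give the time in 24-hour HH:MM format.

1 February 2030 is a Friday, so the first Saturday is February 2 and the second is February 9.
1 October 2030 is a Tuesday, so the first Sunday is October 6 and the second is October 13.
22 April 2030 falls between 9 February and 13 October, so daylight saving is in effect and Fenora Standard Time is at UTC+00:00.
21:00 Fenora Standard Time − 0h = 21:00 UTC.
1 April 2030 is a Monday, so the first Saturday is April 6 and the fourth is April 27.
1 October 2030 is a Tuesday, so the first Monday is October 7 and the second is October 14.
At the standard offset (UTC−08:00), 21:00 UTC − 8h = 13:00 Zelkir Coast standard time.
The standard-time date in Zelkir Coast, 22 April 2030, does not fall between 27 April and 14 October, so daylight saving is not in effect and Zelkir Coast is at UTC−08:00.
21:00 UTC − 8h = 13:00 Zelkir Coast.

13:00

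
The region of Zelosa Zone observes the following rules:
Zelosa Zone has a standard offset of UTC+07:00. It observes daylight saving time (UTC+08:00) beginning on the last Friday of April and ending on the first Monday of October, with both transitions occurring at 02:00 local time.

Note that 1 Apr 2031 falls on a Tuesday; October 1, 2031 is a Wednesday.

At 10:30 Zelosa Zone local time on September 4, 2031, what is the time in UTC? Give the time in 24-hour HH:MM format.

1 April 2031 is a Tuesday, so Fridays fall on 4, 11, 18, 25; the last is April 25.
1 October 2031 is a Wednesday, so the first Monday is October 6.
September 4, 2031 falls between 25 April and 6 October, so daylight saving is in effect and Zelosa Zone is at UTC+08:00.
10:30 local − 8h = 02:30 UTC.

02:30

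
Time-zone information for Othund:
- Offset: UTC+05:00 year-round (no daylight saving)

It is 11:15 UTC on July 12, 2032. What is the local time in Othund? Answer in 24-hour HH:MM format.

Othund stays on UTC+05:00 all year.
11:15 UTC + 5h = 16:15 local.

16:15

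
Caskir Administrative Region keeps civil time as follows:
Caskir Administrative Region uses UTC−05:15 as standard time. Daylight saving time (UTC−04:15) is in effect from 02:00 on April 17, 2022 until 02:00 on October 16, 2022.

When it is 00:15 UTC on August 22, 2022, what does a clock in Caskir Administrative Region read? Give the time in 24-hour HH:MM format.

20:00

At the standard offset (UTC−05:15), 00:15 UTC − 5h15m = 19:00 Caskir Administrative Region standard time (rolling into the previous day, 21 August 2022).
The standard-time date in Caskir Administrative Region, August 21, 2022, lies within the daylight-saving period (17 April – 16 October), so Caskir Administrative Region is on daylight time, UTC−04:15.
00:15 UTC − 4h15m = 20:00 local (rolling into the previous day, 21 August 2022).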